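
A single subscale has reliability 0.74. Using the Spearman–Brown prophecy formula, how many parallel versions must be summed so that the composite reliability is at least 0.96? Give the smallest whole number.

k ≥ ρ*(1−ρ₁)/(ρ₁(1−ρ*)) = 0.96·0.26 / (0.74·0.04) = 8.432.
Smallest integer k = 9.

9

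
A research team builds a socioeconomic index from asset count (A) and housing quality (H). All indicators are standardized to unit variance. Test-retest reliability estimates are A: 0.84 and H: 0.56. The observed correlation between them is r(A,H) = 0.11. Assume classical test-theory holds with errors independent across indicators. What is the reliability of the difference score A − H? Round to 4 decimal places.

Var(A−H) = 1 + 1 − 2·0.11 = 2 − 0.22 = 1.78.
With uncorrelated errors the cross-covariances are all true-score covariance, so they carry over unchanged; only the diagonal terms shrink to ρᵢσᵢ².
True-score variance = [0.84 + 0.56] − 0.22 = 1.4 − 0.22 = 1.18.
Reliability = 1.18 / 1.78 = 0.6629.

0.6629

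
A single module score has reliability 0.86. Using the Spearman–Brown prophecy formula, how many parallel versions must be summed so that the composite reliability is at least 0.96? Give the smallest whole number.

k ≥ ρ*(1−ρ₁)/(ρ₁(1−ρ*)) = 0.96·0.14 / (0.86·0.04) = 3.907.
Smallest integer k = 4.

4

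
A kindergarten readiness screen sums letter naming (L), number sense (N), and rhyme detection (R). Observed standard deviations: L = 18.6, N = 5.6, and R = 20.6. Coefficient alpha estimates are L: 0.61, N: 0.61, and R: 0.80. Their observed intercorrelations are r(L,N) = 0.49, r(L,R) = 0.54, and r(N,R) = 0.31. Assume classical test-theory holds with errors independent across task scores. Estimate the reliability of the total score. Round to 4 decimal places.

0.8330

Var(L+N+R) = 18.6² + 5.6² + 20.6² + 2·[18.6·5.6·0.49 + 18.6·20.6·0.54 + 5.6·20.6·0.31] = 801.68 + 587.413 = 1389.09.
With uncorrelated errors the cross-covariances are all true-score covariance, so they carry over unchanged; only the diagonal terms shrink to ρᵢσᵢ².
True-score variance = [18.6²·0.61 + 5.6²·0.61 + 20.6²·0.80] + 587.413 = 569.653 + 587.413 = 1157.07.
Reliability = 1157.07 / 1389.09 = 0.8330.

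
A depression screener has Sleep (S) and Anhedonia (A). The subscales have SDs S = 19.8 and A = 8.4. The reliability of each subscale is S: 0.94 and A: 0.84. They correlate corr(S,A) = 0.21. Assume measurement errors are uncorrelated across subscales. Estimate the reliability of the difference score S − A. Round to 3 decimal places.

0.911

Var(S−A) = 19.8² + 8.4² − 2·19.8·8.4·0.21 = 462.6 − 69.8544 = 392.746.
With uncorrelated errors the cross-covariances are all true-score covariance, so they carry over unchanged; only the diagonal terms shrink to ρᵢσᵢ².
True-score variance = [19.8²·0.94 + 8.4²·0.84] − 69.8544 = 427.788 − 69.8544 = 357.934.
Reliability = 357.934 / 392.746 = 0.911.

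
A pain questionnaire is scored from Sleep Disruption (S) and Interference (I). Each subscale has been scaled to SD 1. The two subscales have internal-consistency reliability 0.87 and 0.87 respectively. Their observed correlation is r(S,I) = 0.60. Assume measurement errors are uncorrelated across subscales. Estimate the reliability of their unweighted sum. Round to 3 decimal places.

Var(S+I) = 2 + 2·[0.60] = 2 + 1.2 = 3.2.
Because errors are independent across components, Cov(Tᵢ,Tⱼ) = Cov(Xᵢ,Xⱼ); the off-diagonal part of the true-score variance is the same as above.
True-score variance = [0.87 + 0.87] + 1.2 = 1.74 + 1.2 = 2.94.
Reliability = 2.94 / 3.2 = 0.919.

0.919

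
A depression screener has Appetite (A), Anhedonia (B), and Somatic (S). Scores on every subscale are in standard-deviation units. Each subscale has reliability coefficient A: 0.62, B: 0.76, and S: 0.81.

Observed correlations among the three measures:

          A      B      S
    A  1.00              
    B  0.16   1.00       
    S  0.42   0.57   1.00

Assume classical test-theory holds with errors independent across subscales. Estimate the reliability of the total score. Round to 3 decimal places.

0.847

Var(A+B+S) = 3 + 2·[0.16 + 0.42 + 0.57] = 3 + 2.3 = 5.3.
With uncorrelated errors the cross-covariances are all true-score covariance, so they carry over unchanged; only the diagonal terms shrink to ρᵢσᵢ².
True-score variance = [0.62 + 0.76 + 0.81] + 2.3 = 2.19 + 2.3 = 4.49.
Reliability = 4.49 / 5.3 = 0.847.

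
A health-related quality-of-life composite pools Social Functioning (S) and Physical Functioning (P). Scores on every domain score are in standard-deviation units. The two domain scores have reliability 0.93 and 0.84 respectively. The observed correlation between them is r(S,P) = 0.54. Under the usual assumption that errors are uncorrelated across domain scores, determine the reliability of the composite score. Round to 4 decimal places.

0.9253

Var(S+P) = 2 + 2·[0.54] = 2 + 1.08 = 3.08.
Under uncorrelated errors the observed covariances equal the true-score covariances, so only the own-variance terms attenuate.
True-score variance = [0.93 + 0.84] + 1.08 = 1.77 + 1.08 = 2.85.
Reliability = 2.85 / 3.08 = 0.9253.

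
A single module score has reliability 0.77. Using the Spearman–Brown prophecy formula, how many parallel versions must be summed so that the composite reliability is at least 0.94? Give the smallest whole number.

5

k ≥ ρ*(1−ρ₁)/(ρ₁(1−ρ*)) = 0.94·0.23 / (0.77·0.06) = 4.680.
Smallest integer k = 5.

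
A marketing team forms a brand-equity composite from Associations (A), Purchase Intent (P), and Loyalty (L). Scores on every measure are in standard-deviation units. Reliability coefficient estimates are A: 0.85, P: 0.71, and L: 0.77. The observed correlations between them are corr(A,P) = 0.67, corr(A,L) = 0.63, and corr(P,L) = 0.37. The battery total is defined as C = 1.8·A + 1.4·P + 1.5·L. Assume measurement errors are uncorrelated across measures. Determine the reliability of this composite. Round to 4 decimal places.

0.9004

Var(C) = 1.8² + 1.4² + 1.5² + 2·[2.52·0.67 + 2.7·0.63 + 2.1·0.37] = 7.45 + 8.3328 = 15.7828.
With uncorrelated errors the cross-covariances are all true-score covariance, so they carry over unchanged; only the diagonal terms shrink to ρᵢσᵢ².
True-score variance = [1.8²·0.85 + 1.4²·0.71 + 1.5²·0.77] + 8.3328 = 5.8781 + 8.3328 = 14.2109.
Reliability = 14.2109 / 15.7828 = 0.9004.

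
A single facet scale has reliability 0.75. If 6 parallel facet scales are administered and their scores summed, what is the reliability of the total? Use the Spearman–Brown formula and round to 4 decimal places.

ρ_k = kρ / (1 + (k−1)ρ) = 6·0.75 / (1 + 5·0.75) = 4.500 / 4.750 = 0.9474.

0.9474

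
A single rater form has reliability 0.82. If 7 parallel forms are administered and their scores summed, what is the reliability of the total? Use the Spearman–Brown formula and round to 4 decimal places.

ρ_k = kρ / (1 + (k−1)ρ) = 7·0.82 / (1 + 6·0.82) = 5.740 / 5.920 = 0.9696.

0.9696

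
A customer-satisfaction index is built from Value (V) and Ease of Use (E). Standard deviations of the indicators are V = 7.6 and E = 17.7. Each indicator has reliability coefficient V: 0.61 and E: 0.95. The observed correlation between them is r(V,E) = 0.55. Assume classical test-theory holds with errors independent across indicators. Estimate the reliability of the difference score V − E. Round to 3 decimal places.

Var(V−E) = 7.6² + 17.7² − 2·7.6·17.7·0.55 = 371.05 − 147.972 = 223.078.
With uncorrelated errors the cross-covariances are all true-score covariance, so they carry over unchanged; only the diagonal terms shrink to ρᵢσᵢ².
True-score variance = [7.6²·0.61 + 17.7²·0.95] − 147.972 = 332.859 − 147.972 = 184.887.
Reliability = 184.887 / 223.078 = 0.829.

0.829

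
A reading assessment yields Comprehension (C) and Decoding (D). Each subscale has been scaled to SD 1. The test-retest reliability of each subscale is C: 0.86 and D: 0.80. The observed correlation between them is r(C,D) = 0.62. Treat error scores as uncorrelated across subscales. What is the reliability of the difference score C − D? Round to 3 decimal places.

Var(C−D) = 1 + 1 − 2·0.62 = 2 − 1.24 = 0.76.
With uncorrelated errors the cross-covariances are all true-score covariance, so they carry over unchanged; only the diagonal terms shrink to ρᵢσᵢ².
True-score variance = [0.86 + 0.80] − 1.24 = 1.66 − 1.24 = 0.42.
Reliability = 0.42 / 0.76 = 0.553.

0.553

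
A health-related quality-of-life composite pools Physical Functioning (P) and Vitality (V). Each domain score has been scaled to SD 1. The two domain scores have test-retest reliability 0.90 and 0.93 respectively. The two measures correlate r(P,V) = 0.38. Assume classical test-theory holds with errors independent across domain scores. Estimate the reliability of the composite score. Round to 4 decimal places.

Var(P+V) = 2 + 2·[0.38] = 2 + 0.76 = 2.76.
Because errors are independent across components, Cov(Tᵢ,Tⱼ) = Cov(Xᵢ,Xⱼ); the off-diagonal part of the true-score variance is the same as above.
True-score variance = [0.90 + 0.93] + 0.76 = 1.83 + 0.76 = 2.59.
Reliability = 2.59 / 2.76 = 0.9384.

0.9384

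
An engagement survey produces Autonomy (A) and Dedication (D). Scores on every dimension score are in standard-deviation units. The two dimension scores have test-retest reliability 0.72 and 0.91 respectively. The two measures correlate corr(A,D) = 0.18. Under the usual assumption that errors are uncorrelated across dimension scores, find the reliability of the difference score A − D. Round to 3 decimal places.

Var(A−D) = 1 + 1 − 2·0.18 = 2 − 0.36 = 1.64.
Because errors are independent across components, Cov(Tᵢ,Tⱼ) = Cov(Xᵢ,Xⱼ); the off-diagonal part of the true-score variance is the same as above.
True-score variance = [0.72 + 0.91] − 0.36 = 1.63 − 0.36 = 1.27.
Reliability = 1.27 / 1.64 = 0.774.

0.774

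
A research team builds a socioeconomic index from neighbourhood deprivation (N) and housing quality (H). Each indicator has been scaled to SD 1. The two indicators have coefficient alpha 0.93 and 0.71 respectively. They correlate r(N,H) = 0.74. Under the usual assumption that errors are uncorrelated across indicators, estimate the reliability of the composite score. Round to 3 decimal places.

Var(N+H) = 2 + 2·[0.74] = 2 + 1.48 = 3.48.
Under uncorrelated errors the observed covariances equal the true-score covariances, so only the own-variance terms attenuate.
True-score variance = [0.93 + 0.71] + 1.48 = 1.64 + 1.48 = 3.12.
Reliability = 3.12 / 3.48 = 0.897.

0.897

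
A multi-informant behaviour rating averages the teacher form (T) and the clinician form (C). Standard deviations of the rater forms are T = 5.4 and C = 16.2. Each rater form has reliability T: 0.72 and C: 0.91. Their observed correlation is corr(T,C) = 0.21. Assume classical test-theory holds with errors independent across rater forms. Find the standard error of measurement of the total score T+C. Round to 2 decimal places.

5.64

Var(total) = 291.6 + 36.7416 = 328.342.
True-score variance = 259.816 + 36.7416 = 296.557, so reliability = 0.9032.
Error variance = 328.342 − 296.557 = 31.7844; SEM = √31.7844 = 5.64.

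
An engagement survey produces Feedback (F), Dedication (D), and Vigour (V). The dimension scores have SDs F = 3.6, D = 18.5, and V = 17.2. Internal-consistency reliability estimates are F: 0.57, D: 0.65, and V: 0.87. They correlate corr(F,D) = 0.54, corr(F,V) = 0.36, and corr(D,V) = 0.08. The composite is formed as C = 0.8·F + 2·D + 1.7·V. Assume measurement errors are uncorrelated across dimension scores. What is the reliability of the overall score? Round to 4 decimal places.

Var(C) = 0.8²·3.6² + 2²·18.5² + 1.7²·17.2² + 2·[1.6·3.6·18.5·0.54 + 1.36·3.6·17.2·0.36 + 3.4·18.5·17.2·0.08] = 2232.27 + 348.818 = 2581.09.
Because errors are independent across components, Cov(Tᵢ,Tⱼ) = Cov(Xᵢ,Xⱼ); the off-diagonal part of the true-score variance is the same as above.
True-score variance = [0.8²·3.6²·0.57 + 2²·18.5²·0.65 + 1.7²·17.2²·0.87] + 348.818 = 1638.41 + 348.818 = 1987.23.
Reliability = 1987.23 / 2581.09 = 0.7699.

0.7699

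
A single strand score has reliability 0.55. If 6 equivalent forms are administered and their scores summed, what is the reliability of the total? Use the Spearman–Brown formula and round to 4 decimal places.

0.8800

ρ_k = kρ / (1 + (k−1)ρ) = 6·0.55 / (1 + 5·0.55) = 3.300 / 3.750 = 0.8800.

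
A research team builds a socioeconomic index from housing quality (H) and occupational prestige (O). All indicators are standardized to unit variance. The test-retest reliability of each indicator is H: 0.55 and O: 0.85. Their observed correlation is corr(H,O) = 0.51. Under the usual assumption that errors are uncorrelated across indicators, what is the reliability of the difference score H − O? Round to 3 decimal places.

Var(H−O) = 1 + 1 − 2·0.51 = 2 − 1.02 = 0.98.
Under uncorrelated errors the observed covariances equal the true-score covariances, so only the own-variance terms attenuate.
True-score variance = [0.55 + 0.85] − 1.02 = 1.4 − 1.02 = 0.38.
Reliability = 0.38 / 0.98 = 0.388.

0.388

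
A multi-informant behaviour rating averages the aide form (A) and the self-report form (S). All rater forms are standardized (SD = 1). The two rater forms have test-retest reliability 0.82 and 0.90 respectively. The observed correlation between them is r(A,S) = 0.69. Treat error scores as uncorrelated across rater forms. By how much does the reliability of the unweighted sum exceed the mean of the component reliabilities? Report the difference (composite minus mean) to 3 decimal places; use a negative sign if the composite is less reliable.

Var(sum) = 2 + 1.38 = 3.38; true-score variance = 1.72 + 1.38 = 3.1; composite reliability = 0.9172.
Mean component reliability = 0.8600.
Difference = 0.9172 − 0.8600 = 0.057.

0.057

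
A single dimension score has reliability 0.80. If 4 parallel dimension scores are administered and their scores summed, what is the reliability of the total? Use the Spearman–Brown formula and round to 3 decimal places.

ρ_k = kρ / (1 + (k−1)ρ) = 4·0.80 / (1 + 3·0.80) = 3.200 / 3.400 = 0.941.

0.941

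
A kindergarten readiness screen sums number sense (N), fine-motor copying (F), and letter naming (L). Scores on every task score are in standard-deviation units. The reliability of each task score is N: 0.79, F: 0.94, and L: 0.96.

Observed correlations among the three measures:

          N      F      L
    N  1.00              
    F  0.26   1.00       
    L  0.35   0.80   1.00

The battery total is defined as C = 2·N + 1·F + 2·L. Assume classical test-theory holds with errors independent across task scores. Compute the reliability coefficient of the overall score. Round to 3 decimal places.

Var(C) = 2² + 1 + 2² + 2·[2·0.26 + 4·0.35 + 2·0.80] = 9 + 7.04 = 16.04.
Under uncorrelated errors the observed covariances equal the true-score covariances, so only the own-variance terms attenuate.
True-score variance = [2²·0.79 + 0.94 + 2²·0.96] + 7.04 = 7.94 + 7.04 = 14.98.
Reliability = 14.98 / 16.04 = 0.934.

0.934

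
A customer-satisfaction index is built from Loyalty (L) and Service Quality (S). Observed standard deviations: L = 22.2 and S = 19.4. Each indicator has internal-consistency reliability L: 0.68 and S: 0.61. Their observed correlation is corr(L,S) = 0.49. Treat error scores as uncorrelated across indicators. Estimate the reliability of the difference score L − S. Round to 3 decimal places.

0.319

Var(L−S) = 22.2² + 19.4² − 2·22.2·19.4·0.49 = 869.2 − 422.066 = 447.134.
Because errors are independent across components, Cov(Tᵢ,Tⱼ) = Cov(Xᵢ,Xⱼ); the off-diagonal part of the true-score variance is the same as above.
True-score variance = [22.2²·0.68 + 19.4²·0.61] − 422.066 = 564.711 − 422.066 = 142.644.
Reliability = 142.644 / 447.134 = 0.319.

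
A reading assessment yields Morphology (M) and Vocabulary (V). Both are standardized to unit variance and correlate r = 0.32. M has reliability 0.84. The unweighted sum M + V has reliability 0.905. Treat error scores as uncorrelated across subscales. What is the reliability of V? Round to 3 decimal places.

Var(M+V) = 2 + 2·0.32 = 2.640.
True-score variance = ρ_M + ρ_V + 2·0.32, so 0.905 = (0.84 + ρ_V + 0.64) / 2.640.
ρ_V = 0.905·2.640 − 0.84 − 0.64 = 0.909.

0.909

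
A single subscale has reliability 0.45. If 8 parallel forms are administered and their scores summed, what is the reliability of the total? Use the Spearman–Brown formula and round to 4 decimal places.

ρ_k = kρ / (1 + (k−1)ρ) = 8·0.45 / (1 + 7·0.45) = 3.600 / 4.150 = 0.8675.

0.8675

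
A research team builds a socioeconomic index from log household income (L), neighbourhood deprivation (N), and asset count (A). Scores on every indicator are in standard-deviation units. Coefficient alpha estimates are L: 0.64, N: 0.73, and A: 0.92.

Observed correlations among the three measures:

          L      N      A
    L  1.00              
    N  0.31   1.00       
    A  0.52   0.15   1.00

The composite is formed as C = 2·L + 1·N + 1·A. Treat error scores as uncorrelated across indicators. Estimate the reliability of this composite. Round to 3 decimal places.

0.814

Var(C) = 2² + 1 + 1 + 2·[2·0.31 + 2·0.52 + 0.15] = 6 + 3.62 = 9.62.
Because errors are independent across components, Cov(Tᵢ,Tⱼ) = Cov(Xᵢ,Xⱼ); the off-diagonal part of the true-score variance is the same as above.
True-score variance = [2²·0.64 + 0.73 + 0.92] + 3.62 = 4.21 + 3.62 = 7.83.
Reliability = 7.83 / 9.62 = 0.814.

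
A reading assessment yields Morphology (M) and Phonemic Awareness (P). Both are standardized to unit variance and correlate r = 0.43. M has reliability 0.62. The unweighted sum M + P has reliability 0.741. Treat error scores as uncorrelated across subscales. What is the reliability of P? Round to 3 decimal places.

0.639

Var(M+P) = 2 + 2·0.43 = 2.860.
True-score variance = ρ_M + ρ_P + 2·0.43, so 0.741 = (0.62 + ρ_P + 0.86) / 2.860.
ρ_P = 0.741·2.860 − 0.62 − 0.86 = 0.639.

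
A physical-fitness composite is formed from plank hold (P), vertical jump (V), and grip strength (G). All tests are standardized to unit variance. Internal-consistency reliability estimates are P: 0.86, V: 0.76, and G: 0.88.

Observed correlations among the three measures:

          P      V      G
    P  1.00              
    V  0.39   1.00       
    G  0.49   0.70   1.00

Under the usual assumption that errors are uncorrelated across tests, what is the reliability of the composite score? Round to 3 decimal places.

0.919

Var(P+V+G) = 3 + 2·[0.39 + 0.49 + 0.70] = 3 + 3.16 = 6.16.
Under uncorrelated errors the observed covariances equal the true-score covariances, so only the own-variance terms attenuate.
True-score variance = [0.86 + 0.76 + 0.88] + 3.16 = 2.5 + 3.16 = 5.66.
Reliability = 5.66 / 6.16 = 0.919.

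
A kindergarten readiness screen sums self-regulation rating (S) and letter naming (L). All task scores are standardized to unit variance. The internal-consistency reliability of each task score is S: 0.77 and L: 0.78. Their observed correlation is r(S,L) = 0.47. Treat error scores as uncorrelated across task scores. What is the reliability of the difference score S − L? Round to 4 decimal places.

Var(S−L) = 1 + 1 − 2·0.47 = 2 − 0.94 = 1.06.
Under uncorrelated errors the observed covariances equal the true-score covariances, so only the own-variance terms attenuate.
True-score variance = [0.77 + 0.78] − 0.94 = 1.55 − 0.94 = 0.61.
Reliability = 0.61 / 1.06 = 0.5755.

0.5755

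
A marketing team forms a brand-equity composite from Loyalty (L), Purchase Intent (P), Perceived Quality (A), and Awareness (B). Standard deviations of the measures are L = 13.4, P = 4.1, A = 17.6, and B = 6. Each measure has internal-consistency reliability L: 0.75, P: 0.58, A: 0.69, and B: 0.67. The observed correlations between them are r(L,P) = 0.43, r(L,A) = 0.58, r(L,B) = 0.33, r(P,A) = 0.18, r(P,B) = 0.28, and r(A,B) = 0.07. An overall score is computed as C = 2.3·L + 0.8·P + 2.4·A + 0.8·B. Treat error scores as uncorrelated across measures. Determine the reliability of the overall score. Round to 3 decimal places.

0.824

Var(C) = 2.3²·13.4² + 0.8²·4.1² + 2.4²·17.6² + 0.8²·6² + 2·[1.84·13.4·4.1·0.43 + 5.52·13.4·17.6·0.58 + 1.84·13.4·6·0.33 + 1.92·4.1·17.6·0.18 + 0.64·4.1·6·0.28 + 1.92·17.6·6·0.07] = 2767.89 + 1781.78 = 4549.67.
Because errors are independent across components, Cov(Tᵢ,Tⱼ) = Cov(Xᵢ,Xⱼ); the off-diagonal part of the true-score variance is the same as above.
True-score variance = [2.3²·13.4²·0.75 + 0.8²·4.1²·0.58 + 2.4²·17.6²·0.69 + 0.8²·6²·0.67] + 1781.78 = 1965.19 + 1781.78 = 3746.98.
Reliability = 3746.98 / 4549.67 = 0.824.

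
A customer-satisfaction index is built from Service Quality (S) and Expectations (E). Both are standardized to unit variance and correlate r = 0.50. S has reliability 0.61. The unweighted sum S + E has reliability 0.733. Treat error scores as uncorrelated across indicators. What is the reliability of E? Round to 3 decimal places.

Var(S+E) = 2 + 2·0.50 = 3.000.
True-score variance = ρ_S + ρ_E + 2·0.50, so 0.733 = (0.61 + ρ_E + 1.00) / 3.000.
ρ_E = 0.733·3.000 − 0.61 − 1.00 = 0.589.

0.589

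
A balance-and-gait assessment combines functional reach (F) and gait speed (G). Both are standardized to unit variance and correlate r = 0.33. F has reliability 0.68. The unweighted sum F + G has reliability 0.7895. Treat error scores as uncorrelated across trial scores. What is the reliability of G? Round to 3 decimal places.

Var(F+G) = 2 + 2·0.33 = 2.660.
True-score variance = ρ_F + ρ_G + 2·0.33, so 0.7895 = (0.68 + ρ_G + 0.66) / 2.660.
ρ_G = 0.7895·2.660 − 0.68 − 0.66 = 0.760.

0.760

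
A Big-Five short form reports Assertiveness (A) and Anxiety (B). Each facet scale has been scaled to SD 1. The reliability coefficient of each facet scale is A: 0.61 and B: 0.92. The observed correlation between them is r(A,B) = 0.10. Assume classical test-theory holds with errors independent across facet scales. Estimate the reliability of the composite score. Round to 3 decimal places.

0.786

Var(A+B) = 2 + 2·[0.10] = 2 + 0.2 = 2.2.
Under uncorrelated errors the observed covariances equal the true-score covariances, so only the own-variance terms attenuate.
True-score variance = [0.61 + 0.92] + 0.2 = 1.53 + 0.2 = 1.73.
Reliability = 1.73 / 2.2 = 0.786.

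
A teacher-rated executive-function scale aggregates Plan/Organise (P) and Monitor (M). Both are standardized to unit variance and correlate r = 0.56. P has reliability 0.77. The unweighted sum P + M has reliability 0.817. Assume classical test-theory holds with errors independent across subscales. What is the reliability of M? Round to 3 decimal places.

0.659

Var(P+M) = 2 + 2·0.56 = 3.120.
True-score variance = ρ_P + ρ_M + 2·0.56, so 0.817 = (0.77 + ρ_M + 1.12) / 3.120.
ρ_M = 0.817·3.120 − 0.77 − 1.12 = 0.659.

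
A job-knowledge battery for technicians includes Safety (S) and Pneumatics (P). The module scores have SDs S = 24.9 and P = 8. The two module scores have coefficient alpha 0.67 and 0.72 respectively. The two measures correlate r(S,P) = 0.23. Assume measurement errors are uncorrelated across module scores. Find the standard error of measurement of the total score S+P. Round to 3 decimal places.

Var(total) = 684.01 + 91.632 = 775.642.
True-score variance = 461.487 + 91.632 = 553.119, so reliability = 0.7131.
Error variance = 775.642 − 553.119 = 222.523; SEM = √222.523 = 14.917.

14.917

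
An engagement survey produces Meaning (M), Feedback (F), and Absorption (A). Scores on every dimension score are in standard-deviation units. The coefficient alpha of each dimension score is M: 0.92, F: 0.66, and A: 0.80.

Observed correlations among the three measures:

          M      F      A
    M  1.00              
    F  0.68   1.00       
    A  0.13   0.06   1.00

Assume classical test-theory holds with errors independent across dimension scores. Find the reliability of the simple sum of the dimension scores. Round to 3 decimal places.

0.869

Var(M+F+A) = 3 + 2·[0.68 + 0.13 + 0.06] = 3 + 1.74 = 4.74.
With uncorrelated errors the cross-covariances are all true-score covariance, so they carry over unchanged; only the diagonal terms shrink to ρᵢσᵢ².
True-score variance = [0.92 + 0.66 + 0.80] + 1.74 = 2.38 + 1.74 = 4.12.
Reliability = 4.12 / 4.74 = 0.869.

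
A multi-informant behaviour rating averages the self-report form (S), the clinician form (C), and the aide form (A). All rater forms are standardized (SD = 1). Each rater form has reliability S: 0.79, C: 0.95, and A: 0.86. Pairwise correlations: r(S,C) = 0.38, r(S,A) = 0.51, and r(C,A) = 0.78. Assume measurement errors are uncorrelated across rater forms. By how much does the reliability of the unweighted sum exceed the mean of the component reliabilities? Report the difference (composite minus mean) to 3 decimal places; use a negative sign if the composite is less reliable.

Var(sum) = 3 + 3.34 = 6.34; true-score variance = 2.6 + 3.34 = 5.94; composite reliability = 0.9369.
Mean component reliability = 0.8667.
Difference = 0.9369 − 0.8667 = 0.070.

0.070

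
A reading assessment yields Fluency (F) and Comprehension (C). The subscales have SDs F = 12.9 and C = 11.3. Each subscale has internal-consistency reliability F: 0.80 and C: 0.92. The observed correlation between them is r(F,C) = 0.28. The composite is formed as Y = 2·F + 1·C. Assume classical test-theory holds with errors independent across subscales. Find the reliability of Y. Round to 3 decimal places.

0.850

Var(Y) = 2²·12.9² + 11.3² + 2·[2·12.9·11.3·0.28] = 793.33 + 163.262 = 956.592.
Because errors are independent across components, Cov(Tᵢ,Tⱼ) = Cov(Xᵢ,Xⱼ); the off-diagonal part of the true-score variance is the same as above.
True-score variance = [2²·12.9²·0.80 + 11.3²·0.92] + 163.262 = 649.987 + 163.262 = 813.249.
Reliability = 813.249 / 956.592 = 0.850.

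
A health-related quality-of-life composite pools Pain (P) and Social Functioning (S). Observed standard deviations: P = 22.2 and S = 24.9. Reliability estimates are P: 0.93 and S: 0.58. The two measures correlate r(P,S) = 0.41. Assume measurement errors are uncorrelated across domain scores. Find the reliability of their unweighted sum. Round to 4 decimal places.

0.8117

Var(P+S) = 22.2² + 24.9² + 2·[22.2·24.9·0.41] = 1112.85 + 453.28 = 1566.13.
With uncorrelated errors the cross-covariances are all true-score covariance, so they carry over unchanged; only the diagonal terms shrink to ρᵢσᵢ².
True-score variance = [22.2²·0.93 + 24.9²·0.58] + 453.28 = 817.947 + 453.28 = 1271.23.
Reliability = 1271.23 / 1566.13 = 0.8117.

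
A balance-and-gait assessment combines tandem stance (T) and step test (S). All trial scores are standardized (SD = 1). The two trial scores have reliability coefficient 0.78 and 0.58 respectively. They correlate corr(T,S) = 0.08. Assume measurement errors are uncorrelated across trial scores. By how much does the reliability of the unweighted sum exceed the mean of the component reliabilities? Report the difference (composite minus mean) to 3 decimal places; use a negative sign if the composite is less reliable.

0.024

Var(sum) = 2 + 0.16 = 2.16; true-score variance = 1.36 + 0.16 = 1.52; composite reliability = 0.7037.
Mean component reliability = 0.6800.
Difference = 0.7037 − 0.6800 = 0.024.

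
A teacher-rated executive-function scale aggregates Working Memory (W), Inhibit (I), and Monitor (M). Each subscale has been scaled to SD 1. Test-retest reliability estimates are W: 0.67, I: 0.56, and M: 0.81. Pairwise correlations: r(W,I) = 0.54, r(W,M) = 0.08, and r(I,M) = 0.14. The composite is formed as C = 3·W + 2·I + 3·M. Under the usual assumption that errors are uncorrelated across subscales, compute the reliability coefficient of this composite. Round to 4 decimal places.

Var(C) = 3² + 2² + 3² + 2·[6·0.54 + 9·0.08 + 6·0.14] = 22 + 9.6 = 31.6.
Under uncorrelated errors the observed covariances equal the true-score covariances, so only the own-variance terms attenuate.
True-score variance = [3²·0.67 + 2²·0.56 + 3²·0.81] + 9.6 = 15.56 + 9.6 = 25.16.
Reliability = 25.16 / 31.6 = 0.7962.

0.7962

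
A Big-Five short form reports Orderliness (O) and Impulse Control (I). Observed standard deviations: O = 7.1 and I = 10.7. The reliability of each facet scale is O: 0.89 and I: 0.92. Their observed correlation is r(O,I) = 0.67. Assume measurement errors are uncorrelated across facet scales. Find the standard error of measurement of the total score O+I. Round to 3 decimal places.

3.835

Var(total) = 164.9 + 101.8 = 266.7.
True-score variance = 150.196 + 101.8 = 251.995, so reliability = 0.9449.
Error variance = 266.7 − 251.995 = 14.7043; SEM = √14.7043 = 3.835.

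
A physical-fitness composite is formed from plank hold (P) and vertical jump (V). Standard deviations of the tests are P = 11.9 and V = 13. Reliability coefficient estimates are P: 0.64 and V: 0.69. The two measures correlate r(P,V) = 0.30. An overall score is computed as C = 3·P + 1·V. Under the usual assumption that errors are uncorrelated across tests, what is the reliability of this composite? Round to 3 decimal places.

Var(C) = 3²·11.9² + 13² + 2·[3·11.9·13·0.30] = 1443.49 + 278.46 = 1721.95.
With uncorrelated errors the cross-covariances are all true-score covariance, so they carry over unchanged; only the diagonal terms shrink to ρᵢσᵢ².
True-score variance = [3²·11.9²·0.64 + 13²·0.69] + 278.46 = 932.284 + 278.46 = 1210.74.
Reliability = 1210.74 / 1721.95 = 0.703.

0.703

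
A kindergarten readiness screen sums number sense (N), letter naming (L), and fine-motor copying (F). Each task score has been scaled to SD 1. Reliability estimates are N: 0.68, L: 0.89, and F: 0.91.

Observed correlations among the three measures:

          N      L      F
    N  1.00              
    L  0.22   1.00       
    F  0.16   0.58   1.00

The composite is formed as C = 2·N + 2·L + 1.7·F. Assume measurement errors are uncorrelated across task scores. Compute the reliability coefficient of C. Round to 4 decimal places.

Var(C) = 2² + 2² + 1.7² + 2·[4·0.22 + 3.4·0.16 + 3.4·0.58] = 10.89 + 6.792 = 17.682.
With uncorrelated errors the cross-covariances are all true-score covariance, so they carry over unchanged; only the diagonal terms shrink to ρᵢσᵢ².
True-score variance = [2²·0.68 + 2²·0.89 + 1.7²·0.91] + 6.792 = 8.9099 + 6.792 = 15.7019.
Reliability = 15.7019 / 17.682 = 0.8880.

0.8880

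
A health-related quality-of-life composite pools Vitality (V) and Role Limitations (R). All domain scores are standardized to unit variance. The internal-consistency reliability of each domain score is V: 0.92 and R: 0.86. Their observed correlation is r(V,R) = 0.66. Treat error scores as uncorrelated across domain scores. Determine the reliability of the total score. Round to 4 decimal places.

0.9337

Var(V+R) = 2 + 2·[0.66] = 2 + 1.32 = 3.32.
With uncorrelated errors the cross-covariances are all true-score covariance, so they carry over unchanged; only the diagonal terms shrink to ρᵢσᵢ².
True-score variance = [0.92 + 0.86] + 1.32 = 1.78 + 1.32 = 3.1.
Reliability = 3.1 / 3.32 = 0.9337.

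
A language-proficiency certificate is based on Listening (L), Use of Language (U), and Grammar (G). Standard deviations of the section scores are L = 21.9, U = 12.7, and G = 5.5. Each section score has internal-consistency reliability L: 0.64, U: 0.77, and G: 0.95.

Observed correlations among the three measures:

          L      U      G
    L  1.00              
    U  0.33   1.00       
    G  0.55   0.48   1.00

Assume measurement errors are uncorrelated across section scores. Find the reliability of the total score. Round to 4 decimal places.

Var(L+U+G) = 21.9² + 12.7² + 5.5² + 2·[21.9·12.7·0.33 + 21.9·5.5·0.55 + 12.7·5.5·0.48] = 671.15 + 383.117 = 1054.27.
With uncorrelated errors the cross-covariances are all true-score covariance, so they carry over unchanged; only the diagonal terms shrink to ρᵢσᵢ².
True-score variance = [21.9²·0.64 + 12.7²·0.77 + 5.5²·0.95] + 383.117 = 459.881 + 383.117 = 842.998.
Reliability = 842.998 / 1054.27 = 0.7996.

0.7996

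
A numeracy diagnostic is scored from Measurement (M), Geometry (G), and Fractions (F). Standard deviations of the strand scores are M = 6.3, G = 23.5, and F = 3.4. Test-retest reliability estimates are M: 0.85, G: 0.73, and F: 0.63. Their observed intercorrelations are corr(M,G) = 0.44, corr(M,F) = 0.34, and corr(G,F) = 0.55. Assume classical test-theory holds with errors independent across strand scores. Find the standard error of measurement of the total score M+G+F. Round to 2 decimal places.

Var(total) = 603.5 + 232.74 = 836.24.
True-score variance = 444.162 + 232.74 = 676.901, so reliability = 0.8095.
Error variance = 836.24 − 676.901 = 159.338; SEM = √159.338 = 12.62.

12.62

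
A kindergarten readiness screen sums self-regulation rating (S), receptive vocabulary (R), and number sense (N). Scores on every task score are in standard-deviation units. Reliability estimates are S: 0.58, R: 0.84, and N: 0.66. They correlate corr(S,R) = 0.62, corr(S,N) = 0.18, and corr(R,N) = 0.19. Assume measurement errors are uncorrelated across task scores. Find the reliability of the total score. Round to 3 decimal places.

0.815

Var(S+R+N) = 3 + 2·[0.62 + 0.18 + 0.19] = 3 + 1.98 = 4.98.
Because errors are independent across components, Cov(Tᵢ,Tⱼ) = Cov(Xᵢ,Xⱼ); the off-diagonal part of the true-score variance is the same as above.
True-score variance = [0.58 + 0.84 + 0.66] + 1.98 = 2.08 + 1.98 = 4.06.
Reliability = 4.06 / 4.98 = 0.815.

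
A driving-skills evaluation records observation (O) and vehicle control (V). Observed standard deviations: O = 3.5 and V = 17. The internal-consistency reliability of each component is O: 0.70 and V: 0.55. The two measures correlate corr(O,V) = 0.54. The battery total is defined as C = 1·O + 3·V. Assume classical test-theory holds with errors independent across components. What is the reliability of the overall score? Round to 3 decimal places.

Var(C) = 3.5² + 3²·17² + 2·[3·3.5·17·0.54] = 2613.25 + 192.78 = 2806.03.
Because errors are independent across components, Cov(Tᵢ,Tⱼ) = Cov(Xᵢ,Xⱼ); the off-diagonal part of the true-score variance is the same as above.
True-score variance = [3.5²·0.70 + 3²·17²·0.55] + 192.78 = 1439.13 + 192.78 = 1631.91.
Reliability = 1631.91 / 2806.03 = 0.582.

0.582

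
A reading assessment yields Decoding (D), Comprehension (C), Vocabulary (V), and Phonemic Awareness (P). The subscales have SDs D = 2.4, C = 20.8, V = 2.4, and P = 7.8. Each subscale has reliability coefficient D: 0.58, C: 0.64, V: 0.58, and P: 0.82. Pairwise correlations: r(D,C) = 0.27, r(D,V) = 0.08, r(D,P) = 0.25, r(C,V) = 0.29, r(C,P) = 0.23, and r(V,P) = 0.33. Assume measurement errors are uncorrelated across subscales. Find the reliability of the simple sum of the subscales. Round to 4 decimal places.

0.7394

Var(D+C+V+P) = 2.4² + 20.8² + 2.4² + 7.8² + 2·[2.4·20.8·0.27 + 2.4·2.4·0.08 + 2.4·7.8·0.25 + 20.8·2.4·0.29 + 20.8·7.8·0.23 + 2.4·7.8·0.33] = 505 + 153.178 = 658.178.
Under uncorrelated errors the observed covariances equal the true-score covariances, so only the own-variance terms attenuate.
True-score variance = [2.4²·0.58 + 20.8²·0.64 + 2.4²·0.58 + 7.8²·0.82] + 153.178 = 333.46 + 153.178 = 486.638.
Reliability = 486.638 / 658.178 = 0.7394.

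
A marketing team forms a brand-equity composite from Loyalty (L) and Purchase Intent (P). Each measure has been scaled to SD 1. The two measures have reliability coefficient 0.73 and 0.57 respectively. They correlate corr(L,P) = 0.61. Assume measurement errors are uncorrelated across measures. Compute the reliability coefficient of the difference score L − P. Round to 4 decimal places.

0.1026

Var(L−P) = 1 + 1 − 2·0.61 = 2 − 1.22 = 0.78.
Under uncorrelated errors the observed covariances equal the true-score covariances, so only the own-variance terms attenuate.
True-score variance = [0.73 + 0.57] − 1.22 = 1.3 − 1.22 = 0.08.
Reliability = 0.08 / 0.78 = 0.1026.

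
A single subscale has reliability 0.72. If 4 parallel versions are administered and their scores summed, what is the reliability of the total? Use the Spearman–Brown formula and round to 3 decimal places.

ρ_k = kρ / (1 + (k−1)ρ) = 4·0.72 / (1 + 3·0.72) = 2.880 / 3.160 = 0.911.

0.911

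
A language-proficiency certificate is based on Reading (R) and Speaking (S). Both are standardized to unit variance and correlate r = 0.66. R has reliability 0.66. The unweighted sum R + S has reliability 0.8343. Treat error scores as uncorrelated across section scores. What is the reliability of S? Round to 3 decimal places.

0.790

Var(R+S) = 2 + 2·0.66 = 3.320.
True-score variance = ρ_R + ρ_S + 2·0.66, so 0.8343 = (0.66 + ρ_S + 1.32) / 3.320.
ρ_S = 0.8343·3.320 − 0.66 − 1.32 = 0.790.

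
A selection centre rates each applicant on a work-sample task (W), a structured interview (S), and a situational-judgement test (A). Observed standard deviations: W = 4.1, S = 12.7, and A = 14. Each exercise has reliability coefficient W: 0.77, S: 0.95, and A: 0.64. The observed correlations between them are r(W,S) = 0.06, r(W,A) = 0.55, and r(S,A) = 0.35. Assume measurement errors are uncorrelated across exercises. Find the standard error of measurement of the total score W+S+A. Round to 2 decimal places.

9.08

Var(total) = 374.1 + 193.848 = 567.948.
True-score variance = 291.609 + 193.848 = 485.458, so reliability = 0.8548.
Error variance = 567.948 − 485.458 = 82.4908; SEM = √82.4908 = 9.08.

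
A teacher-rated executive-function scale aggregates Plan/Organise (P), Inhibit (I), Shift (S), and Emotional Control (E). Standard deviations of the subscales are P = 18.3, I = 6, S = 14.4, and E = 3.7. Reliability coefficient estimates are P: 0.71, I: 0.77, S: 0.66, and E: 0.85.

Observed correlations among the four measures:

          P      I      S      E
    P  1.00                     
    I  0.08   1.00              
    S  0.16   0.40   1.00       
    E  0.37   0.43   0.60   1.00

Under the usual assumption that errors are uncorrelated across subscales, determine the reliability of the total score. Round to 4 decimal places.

Var(P+I+S+E) = 18.3² + 6² + 14.4² + 3.7² + 2·[18.3·6·0.08 + 18.3·14.4·0.16 + 18.3·3.7·0.37 + 6·14.4·0.40 + 6·3.7·0.43 + 14.4·3.7·0.60] = 591.94 + 304.148 = 896.088.
Under uncorrelated errors the observed covariances equal the true-score covariances, so only the own-variance terms attenuate.
True-score variance = [18.3²·0.71 + 6²·0.77 + 14.4²·0.66 + 3.7²·0.85] + 304.148 = 413.986 + 304.148 = 718.134.
Reliability = 718.134 / 896.088 = 0.8014.

0.8014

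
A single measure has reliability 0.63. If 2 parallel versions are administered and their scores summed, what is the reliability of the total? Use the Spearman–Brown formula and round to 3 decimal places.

ρ_k = kρ / (1 + (k−1)ρ) = 2·0.63 / (1 + 1·0.63) = 1.260 / 1.630 = 0.773.

0.773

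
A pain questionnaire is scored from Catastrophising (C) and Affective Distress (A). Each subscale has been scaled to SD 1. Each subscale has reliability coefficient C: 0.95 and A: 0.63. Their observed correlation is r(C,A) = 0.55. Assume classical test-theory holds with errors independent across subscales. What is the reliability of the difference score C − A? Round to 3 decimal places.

Var(C−A) = 1 + 1 − 2·0.55 = 2 − 1.1 = 0.9.
Under uncorrelated errors the observed covariances equal the true-score covariances, so only the own-variance terms attenuate.
True-score variance = [0.95 + 0.63] − 1.1 = 1.58 − 1.1 = 0.48.
Reliability = 0.48 / 0.9 = 0.533.

0.533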